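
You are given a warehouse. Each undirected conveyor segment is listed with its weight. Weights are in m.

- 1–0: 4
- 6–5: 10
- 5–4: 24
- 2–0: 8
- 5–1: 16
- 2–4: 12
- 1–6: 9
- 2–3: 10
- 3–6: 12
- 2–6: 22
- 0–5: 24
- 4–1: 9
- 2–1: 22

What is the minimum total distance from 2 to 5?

28 m

Shortest distances from 2:
2: 0
0: 8  (via 2)
3: 10  (via 2)
1: 12  (via 0)
4: 12  (via 2)
6: 21  (via 1)
5: 28  (via 1)
Shortest route: 2 → 0 → 1 → 5 = 28 m.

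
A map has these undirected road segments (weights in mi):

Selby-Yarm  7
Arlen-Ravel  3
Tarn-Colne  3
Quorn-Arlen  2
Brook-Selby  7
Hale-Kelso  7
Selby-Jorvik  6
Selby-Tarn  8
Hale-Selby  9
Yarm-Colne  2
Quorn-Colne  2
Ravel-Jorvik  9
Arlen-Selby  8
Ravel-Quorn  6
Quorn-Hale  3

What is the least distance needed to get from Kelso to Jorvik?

22 mi

Candidate routes:
Kelso → Hale → Quorn → Ravel → Jorvik: 7+3+6+9 = 25
Kelso → Hale → Quorn → Arlen → Ravel → Jorvik: 7+3+2+3+9 = 24
Kelso → Hale → Selby → Jorvik: 7+9+6 = 22
The minimum is 22 mi via Kelso → Hale → Selby → Jorvik.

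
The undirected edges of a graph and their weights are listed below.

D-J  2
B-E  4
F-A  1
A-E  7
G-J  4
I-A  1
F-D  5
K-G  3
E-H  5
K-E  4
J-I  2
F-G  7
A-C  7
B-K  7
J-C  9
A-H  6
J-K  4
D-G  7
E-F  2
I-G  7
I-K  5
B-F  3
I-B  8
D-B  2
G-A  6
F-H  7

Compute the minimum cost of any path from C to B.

Shortest distances from C:
C: 0
A: 7  (via C)
F: 8  (via A)
I: 8  (via A)
J: 9  (via C)
E: 10  (via F)
B: 11  (via F)
Shortest route: C → A → F → B = 11.

11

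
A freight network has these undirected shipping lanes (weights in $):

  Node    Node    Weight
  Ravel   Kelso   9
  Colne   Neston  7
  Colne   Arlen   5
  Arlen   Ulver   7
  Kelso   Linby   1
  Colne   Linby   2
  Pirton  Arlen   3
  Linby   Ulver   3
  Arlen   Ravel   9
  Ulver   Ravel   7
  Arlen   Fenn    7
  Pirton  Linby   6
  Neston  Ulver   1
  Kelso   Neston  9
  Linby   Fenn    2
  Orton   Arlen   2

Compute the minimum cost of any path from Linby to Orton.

Compare a few routes:
Linby–Ulver–Arlen–Orton: 3+7+2 = 12
Linby–Fenn–Arlen–Orton: 2+7+2 = 11
Linby–Pirton–Arlen–Orton: 6+3+2 = 11
Linby–Colne–Arlen–Orton: 2+5+2 = 9
Cheapest is Linby–Colne–Arlen–Orton at $9.

$9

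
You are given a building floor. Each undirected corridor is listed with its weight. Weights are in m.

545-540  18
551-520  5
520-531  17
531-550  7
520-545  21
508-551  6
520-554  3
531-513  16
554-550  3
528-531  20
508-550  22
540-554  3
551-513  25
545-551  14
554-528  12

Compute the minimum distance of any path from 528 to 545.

Enumerating some paths:
528 → 554 → 520 → 545: 12+3+21 = 36
528 → 554 → 520 → 551 → 545: 12+3+5+14 = 34
528 → 554 → 540 → 545: 12+3+18 = 33
Cheapest is 528 → 554 → 540 → 545 at 33 m.

33 m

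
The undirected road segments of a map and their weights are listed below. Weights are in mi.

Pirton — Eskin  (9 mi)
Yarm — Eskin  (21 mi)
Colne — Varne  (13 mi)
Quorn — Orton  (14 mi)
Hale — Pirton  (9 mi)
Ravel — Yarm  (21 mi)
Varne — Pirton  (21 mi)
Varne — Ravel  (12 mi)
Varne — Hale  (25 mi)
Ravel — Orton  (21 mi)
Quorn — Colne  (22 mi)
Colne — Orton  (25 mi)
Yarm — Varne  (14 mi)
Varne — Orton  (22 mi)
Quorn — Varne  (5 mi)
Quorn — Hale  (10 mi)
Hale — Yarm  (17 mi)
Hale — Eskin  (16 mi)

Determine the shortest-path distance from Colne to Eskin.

Enumerating some paths:
Colne → Varne → Quorn → Hale → Eskin: 13+5+10+16 = 44
Colne → Varne → Pirton → Eskin: 13+21+9 = 43
Cheapest is Colne → Varne → Pirton → Eskin at 43 mi.

43 mi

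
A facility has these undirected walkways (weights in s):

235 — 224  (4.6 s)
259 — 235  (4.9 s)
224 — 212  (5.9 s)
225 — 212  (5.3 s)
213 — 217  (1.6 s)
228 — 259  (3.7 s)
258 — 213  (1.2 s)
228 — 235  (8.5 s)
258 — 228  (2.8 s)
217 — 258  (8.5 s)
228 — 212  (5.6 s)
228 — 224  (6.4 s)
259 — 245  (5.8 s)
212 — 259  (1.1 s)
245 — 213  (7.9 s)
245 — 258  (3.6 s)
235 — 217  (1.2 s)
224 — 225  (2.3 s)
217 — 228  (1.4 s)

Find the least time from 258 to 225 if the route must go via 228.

Shortest 258→228: 258–228 = 2.8
Best 228 to 225: 228–224–225 costing 8.7
Total via 228: 2.8 + 8.7 = 11.5 s.

11.5 s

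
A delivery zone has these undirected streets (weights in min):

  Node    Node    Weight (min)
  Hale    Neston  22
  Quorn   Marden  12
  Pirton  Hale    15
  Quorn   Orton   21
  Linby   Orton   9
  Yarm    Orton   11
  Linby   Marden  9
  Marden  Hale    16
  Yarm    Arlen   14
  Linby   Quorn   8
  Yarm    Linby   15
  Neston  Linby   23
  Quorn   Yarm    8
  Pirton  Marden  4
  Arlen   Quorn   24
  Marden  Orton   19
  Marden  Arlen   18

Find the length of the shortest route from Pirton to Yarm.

24 min

Shortest distances from Pirton:
Pirton: 0
Marden: 4  (via Pirton)
Linby: 13  (via Marden)
Hale: 15  (via Pirton)
Quorn: 16  (via Marden)
Arlen: 22  (via Marden)
Orton: 22  (via Linby)
Yarm: 24  (via Quorn)
Shortest route: Pirton–Marden–Quorn–Yarm = 24 min.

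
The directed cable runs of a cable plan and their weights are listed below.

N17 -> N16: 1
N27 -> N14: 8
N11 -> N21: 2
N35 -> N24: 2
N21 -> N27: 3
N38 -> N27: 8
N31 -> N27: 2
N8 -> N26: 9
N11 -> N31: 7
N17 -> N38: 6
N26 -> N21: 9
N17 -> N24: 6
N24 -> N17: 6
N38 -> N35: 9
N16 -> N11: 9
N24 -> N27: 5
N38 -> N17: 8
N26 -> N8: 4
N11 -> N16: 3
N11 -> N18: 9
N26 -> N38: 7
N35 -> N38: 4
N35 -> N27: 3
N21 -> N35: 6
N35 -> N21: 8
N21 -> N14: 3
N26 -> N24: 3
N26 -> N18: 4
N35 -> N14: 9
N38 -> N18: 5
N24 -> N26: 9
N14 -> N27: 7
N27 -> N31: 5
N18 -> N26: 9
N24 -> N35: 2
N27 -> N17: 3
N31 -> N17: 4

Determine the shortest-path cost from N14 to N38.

Candidate routes:
N14–N27–N17–N24–N35–N38: 7+3+6+2+4 = 22
N14–N27–N17–N38: 7+3+6 = 16
The minimum is 16 via N14–N27–N17–N38.

16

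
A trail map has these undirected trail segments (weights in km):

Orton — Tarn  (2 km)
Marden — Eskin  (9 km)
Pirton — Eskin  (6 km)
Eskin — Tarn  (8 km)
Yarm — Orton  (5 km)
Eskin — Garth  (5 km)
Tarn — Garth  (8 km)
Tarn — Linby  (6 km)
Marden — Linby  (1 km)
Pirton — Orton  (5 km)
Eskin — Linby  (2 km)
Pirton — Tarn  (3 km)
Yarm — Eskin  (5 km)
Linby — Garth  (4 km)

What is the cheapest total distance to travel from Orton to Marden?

Shortest distances from Orton:
Orton: 0
Tarn: 2  (via Orton)
Pirton: 5  (via Orton)
Yarm: 5  (via Orton)
Linby: 8  (via Tarn)
Marden: 9  (via Linby)
Shortest route: Orton → Tarn → Linby → Marden = 9 km.

9 km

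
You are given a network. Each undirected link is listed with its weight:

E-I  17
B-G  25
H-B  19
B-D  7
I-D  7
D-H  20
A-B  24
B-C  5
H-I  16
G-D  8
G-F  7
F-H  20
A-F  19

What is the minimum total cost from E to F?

39

Running Dijkstra from E:
E: 0
I: 17  (via E)
D: 24  (via I)
B: 31  (via D)
G: 32  (via D)
H: 33  (via I)
C: 36  (via B)
F: 39  (via G)
Shortest route: E–I–D–G–F = 39.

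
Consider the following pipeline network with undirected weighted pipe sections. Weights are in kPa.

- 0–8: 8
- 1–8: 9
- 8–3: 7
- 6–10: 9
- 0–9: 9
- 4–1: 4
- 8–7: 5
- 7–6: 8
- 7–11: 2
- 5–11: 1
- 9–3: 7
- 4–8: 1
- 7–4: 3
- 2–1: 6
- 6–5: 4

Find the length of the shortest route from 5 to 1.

Running Dijkstra from 5:
5: 0
11: 1  (via 5)
7: 3  (via 11)
6: 4  (via 5)
4: 6  (via 7)
8: 7  (via 4)
1: 10  (via 4)
Shortest route: 5–11–7–4–1 = 10 kPa.

10 kPa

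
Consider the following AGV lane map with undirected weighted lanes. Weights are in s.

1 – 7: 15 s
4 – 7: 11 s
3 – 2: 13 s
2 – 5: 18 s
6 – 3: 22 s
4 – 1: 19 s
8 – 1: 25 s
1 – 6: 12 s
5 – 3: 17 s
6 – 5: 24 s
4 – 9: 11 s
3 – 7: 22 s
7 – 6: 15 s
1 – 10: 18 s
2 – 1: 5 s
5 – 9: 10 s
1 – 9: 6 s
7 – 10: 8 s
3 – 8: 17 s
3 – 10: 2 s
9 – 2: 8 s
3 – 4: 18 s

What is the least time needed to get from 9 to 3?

21 s

Shortest distances from 9:
9: 0
1: 6  (via 9)
2: 8  (via 9)
5: 10  (via 9)
4: 11  (via 9)
6: 18  (via 1)
3: 21  (via 2)
Shortest route: 9 → 2 → 3 = 21 s.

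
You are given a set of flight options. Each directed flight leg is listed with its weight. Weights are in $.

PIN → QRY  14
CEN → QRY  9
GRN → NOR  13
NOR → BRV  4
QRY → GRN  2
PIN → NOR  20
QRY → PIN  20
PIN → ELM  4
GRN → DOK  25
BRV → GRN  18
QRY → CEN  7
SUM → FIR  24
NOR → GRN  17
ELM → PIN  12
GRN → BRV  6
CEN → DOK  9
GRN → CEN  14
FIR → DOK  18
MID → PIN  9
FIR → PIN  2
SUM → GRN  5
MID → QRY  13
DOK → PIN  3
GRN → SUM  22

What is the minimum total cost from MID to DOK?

$29

Running Dijkstra from MID:
MID: 0
PIN: 9  (via MID)
QRY: 13  (via MID)
ELM: 13  (via PIN)
GRN: 15  (via QRY)
CEN: 20  (via QRY)
BRV: 21  (via GRN)
NOR: 28  (via GRN)
DOK: 29  (via CEN)
Shortest route: MID → QRY → CEN → DOK = $29.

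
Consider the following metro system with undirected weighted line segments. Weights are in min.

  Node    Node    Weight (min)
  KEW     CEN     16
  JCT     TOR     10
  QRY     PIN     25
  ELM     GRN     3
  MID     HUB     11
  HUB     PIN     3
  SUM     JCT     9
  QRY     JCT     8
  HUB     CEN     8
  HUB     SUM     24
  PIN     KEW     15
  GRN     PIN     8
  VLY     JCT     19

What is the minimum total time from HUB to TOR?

Enumerating some paths:
HUB → PIN → QRY → JCT → TOR: 3+25+8+10 = 46
HUB → SUM → JCT → TOR: 24+9+10 = 43
HUB → CEN → KEW → PIN → QRY → JCT → TOR: 8+16+15+25+8+10 = 82
Cheapest is HUB → SUM → JCT → TOR at 43 min.

43 min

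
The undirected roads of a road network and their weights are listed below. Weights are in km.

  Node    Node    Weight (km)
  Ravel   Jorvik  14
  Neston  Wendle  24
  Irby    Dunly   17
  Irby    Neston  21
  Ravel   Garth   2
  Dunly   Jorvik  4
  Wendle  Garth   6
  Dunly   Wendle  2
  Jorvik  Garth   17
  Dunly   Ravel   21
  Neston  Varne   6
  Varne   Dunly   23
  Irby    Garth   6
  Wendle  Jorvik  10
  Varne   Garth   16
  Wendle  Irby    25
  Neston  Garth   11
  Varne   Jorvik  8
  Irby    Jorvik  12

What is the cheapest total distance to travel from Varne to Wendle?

Candidate routes:
Varne–Jorvik–Dunly–Wendle: 8+4+2 = 14
Varne–Jorvik–Wendle: 8+10 = 18
Cheapest is Varne–Jorvik–Dunly–Wendle at 14 km.

14 km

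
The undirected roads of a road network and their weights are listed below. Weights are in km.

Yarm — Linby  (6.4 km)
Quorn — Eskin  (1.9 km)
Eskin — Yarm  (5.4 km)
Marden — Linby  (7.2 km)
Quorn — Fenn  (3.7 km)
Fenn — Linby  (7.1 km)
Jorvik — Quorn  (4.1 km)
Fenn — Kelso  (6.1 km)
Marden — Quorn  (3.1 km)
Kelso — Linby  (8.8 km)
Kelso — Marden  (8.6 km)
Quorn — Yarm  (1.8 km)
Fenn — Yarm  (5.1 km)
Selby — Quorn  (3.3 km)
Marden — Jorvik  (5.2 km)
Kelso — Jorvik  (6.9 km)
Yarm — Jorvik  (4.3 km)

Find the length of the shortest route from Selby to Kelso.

13.1 km

Candidate routes:
Selby → Quorn → Jorvik → Kelso: 3.3+4.1+6.9 = 14.3
Selby → Quorn → Fenn → Kelso: 3.3+3.7+6.1 = 13.1
Cheapest is Selby → Quorn → Fenn → Kelso at 13.1 km.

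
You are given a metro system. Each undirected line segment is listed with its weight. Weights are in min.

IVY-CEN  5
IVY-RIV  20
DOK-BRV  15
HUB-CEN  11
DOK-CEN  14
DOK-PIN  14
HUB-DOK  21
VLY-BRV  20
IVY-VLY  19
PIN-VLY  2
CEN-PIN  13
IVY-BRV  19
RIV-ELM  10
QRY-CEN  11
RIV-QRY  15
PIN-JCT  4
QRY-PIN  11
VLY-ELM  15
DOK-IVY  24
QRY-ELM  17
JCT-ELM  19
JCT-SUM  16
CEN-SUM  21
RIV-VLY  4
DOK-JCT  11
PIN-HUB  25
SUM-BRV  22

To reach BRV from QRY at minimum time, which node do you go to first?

PIN

Compare a few routes:
QRY - CEN - DOK - BRV: 11+14+15 = 40
QRY - CEN - IVY - BRV: 11+5+19 = 35
QRY - RIV - VLY - BRV: 15+4+20 = 39
QRY - PIN - VLY - BRV: 11+2+20 = 33
Cheapest is QRY - PIN - VLY - BRV at 33 min.
So from QRY the first move is to PIN.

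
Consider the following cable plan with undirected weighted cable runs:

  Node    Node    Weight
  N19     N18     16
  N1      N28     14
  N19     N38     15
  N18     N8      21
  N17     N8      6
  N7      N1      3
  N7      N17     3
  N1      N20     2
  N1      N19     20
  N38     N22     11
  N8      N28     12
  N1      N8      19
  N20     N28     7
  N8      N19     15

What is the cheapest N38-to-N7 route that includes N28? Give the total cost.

54

Shortest N38→N28: N38 → N19 → N8 → N28 = 42
Shortest N28→N7: N28 → N20 → N1 → N7 = 12
Total via N28: 42 + 12 = 54.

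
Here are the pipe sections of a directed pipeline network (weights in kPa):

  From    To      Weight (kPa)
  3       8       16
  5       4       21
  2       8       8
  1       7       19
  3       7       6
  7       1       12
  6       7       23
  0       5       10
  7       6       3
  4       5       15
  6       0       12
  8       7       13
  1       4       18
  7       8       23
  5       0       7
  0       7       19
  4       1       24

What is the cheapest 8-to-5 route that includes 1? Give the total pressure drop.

Shortest 8→1: 8 → 7 → 1 = 25
Shortest 1→5: 1 → 4 → 5 = 33
Total via 1: 25 + 33 = 58 kPa.

58 kPa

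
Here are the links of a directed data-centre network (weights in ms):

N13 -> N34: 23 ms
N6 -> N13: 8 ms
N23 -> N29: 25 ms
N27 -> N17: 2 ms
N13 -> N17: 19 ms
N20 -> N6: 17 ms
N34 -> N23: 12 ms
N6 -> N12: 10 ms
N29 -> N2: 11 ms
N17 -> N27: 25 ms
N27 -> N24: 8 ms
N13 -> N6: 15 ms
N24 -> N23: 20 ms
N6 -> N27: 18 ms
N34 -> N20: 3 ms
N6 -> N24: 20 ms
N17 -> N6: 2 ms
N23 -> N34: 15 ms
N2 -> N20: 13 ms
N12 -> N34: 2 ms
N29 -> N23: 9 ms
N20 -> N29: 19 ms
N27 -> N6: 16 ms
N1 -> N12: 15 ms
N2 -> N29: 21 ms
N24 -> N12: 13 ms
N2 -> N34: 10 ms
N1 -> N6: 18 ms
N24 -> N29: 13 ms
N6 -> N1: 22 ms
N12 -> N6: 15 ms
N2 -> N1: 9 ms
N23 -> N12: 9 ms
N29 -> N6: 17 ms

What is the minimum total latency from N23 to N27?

42 ms

Compare a few routes:
N23 → N12 → N34 → N20 → N6 → N27: 9+2+3+17+18 = 49
N23 → N34 → N20 → N6 → N27: 15+3+17+18 = 53
N23 → N12 → N6 → N27: 9+15+18 = 42
N23 → N29 → N6 → N27: 25+17+18 = 60
Cheapest is N23 → N12 → N6 → N27 at 42 ms.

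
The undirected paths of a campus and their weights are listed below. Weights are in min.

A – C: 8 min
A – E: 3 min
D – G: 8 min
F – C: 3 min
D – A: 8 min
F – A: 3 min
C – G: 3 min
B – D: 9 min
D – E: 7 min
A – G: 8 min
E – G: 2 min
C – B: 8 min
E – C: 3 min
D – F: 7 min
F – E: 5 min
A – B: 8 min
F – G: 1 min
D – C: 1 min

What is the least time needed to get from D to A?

7 min

Shortest distances from D:
D: 0
C: 1  (via D)
E: 4  (via C)
F: 4  (via C)
G: 4  (via C)
A: 7  (via E)
Shortest route: D–C–E–A = 7 min.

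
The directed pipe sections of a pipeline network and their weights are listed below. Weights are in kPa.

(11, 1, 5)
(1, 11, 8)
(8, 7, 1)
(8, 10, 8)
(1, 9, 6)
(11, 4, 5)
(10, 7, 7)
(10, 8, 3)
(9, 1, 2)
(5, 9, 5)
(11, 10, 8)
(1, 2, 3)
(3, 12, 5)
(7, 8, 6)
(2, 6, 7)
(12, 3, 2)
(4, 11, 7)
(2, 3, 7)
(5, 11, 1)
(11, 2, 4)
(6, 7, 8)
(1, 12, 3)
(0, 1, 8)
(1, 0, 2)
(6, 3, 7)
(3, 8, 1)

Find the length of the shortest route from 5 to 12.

9 kPa

Settle nodes by increasing distance from 5:
5: 0
11: 1  (via 5)
2: 5  (via 11)
9: 5  (via 5)
1: 6  (via 11)
4: 6  (via 11)
0: 8  (via 1)
10: 9  (via 11)
12: 9  (via 1)
Shortest route: 5 → 11 → 1 → 12 = 9 kPa.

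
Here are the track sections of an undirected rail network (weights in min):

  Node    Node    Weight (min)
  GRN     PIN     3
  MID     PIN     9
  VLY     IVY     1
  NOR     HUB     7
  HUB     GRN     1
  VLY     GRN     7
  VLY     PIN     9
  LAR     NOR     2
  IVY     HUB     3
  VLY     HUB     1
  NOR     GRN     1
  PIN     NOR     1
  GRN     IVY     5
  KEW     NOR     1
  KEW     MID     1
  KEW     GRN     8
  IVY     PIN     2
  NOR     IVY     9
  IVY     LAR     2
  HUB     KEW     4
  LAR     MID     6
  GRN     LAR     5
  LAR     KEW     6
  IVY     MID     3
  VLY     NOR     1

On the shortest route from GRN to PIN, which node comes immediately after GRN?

NOR

Candidate routes:
GRN → PIN: 3 = 3
GRN → HUB → VLY → NOR → PIN: 1+1+1+1 = 4
GRN → HUB → VLY → IVY → PIN: 1+1+1+2 = 5
GRN → NOR → PIN: 1+1 = 2
The minimum is 2 min via GRN → NOR → PIN.
So from GRN the first move is to NOR.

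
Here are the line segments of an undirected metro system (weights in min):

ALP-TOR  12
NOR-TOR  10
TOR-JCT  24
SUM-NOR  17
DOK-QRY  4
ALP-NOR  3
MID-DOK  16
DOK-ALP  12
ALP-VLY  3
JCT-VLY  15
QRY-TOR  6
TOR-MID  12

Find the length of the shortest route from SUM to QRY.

Enumerating some paths:
SUM–NOR–ALP–DOK–QRY: 17+3+12+4 = 36
SUM–NOR–ALP–TOR–QRY: 17+3+12+6 = 38
SUM–NOR–TOR–QRY: 17+10+6 = 33
The minimum is 33 min via SUM–NOR–TOR–QRY.

33 min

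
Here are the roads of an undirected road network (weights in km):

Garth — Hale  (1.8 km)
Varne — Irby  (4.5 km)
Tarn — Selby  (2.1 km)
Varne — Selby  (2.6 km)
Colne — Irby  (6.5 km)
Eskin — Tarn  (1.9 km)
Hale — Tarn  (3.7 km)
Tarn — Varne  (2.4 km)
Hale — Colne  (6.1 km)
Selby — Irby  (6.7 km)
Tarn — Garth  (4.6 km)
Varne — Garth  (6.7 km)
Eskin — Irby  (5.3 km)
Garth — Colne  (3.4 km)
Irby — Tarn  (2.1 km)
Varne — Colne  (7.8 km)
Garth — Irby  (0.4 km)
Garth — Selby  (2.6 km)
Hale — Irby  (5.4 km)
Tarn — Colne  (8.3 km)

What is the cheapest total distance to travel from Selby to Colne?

Compare a few routes:
Selby - Tarn - Irby - Garth - Colne: 2.1+2.1+0.4+3.4 = 8
Selby - Garth - Colne: 2.6+3.4 = 6
The minimum is 6 km via Selby - Garth - Colne.

6 km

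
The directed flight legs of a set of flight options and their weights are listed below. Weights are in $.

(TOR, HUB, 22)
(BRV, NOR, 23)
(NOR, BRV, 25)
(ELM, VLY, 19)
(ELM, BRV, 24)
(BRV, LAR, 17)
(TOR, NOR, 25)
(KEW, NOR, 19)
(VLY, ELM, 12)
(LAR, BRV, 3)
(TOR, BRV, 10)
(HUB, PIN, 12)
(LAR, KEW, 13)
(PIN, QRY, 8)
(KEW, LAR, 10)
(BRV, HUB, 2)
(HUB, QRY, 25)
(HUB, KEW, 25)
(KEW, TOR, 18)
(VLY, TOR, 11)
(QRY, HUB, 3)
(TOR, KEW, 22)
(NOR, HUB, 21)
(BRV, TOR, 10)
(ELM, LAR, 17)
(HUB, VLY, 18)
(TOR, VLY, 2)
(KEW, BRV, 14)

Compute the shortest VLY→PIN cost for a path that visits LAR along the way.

Best VLY to LAR: VLY → ELM → LAR costing 29
Shortest LAR→PIN: LAR → BRV → HUB → PIN = 17
Total via LAR: 29 + 17 = $46.

$46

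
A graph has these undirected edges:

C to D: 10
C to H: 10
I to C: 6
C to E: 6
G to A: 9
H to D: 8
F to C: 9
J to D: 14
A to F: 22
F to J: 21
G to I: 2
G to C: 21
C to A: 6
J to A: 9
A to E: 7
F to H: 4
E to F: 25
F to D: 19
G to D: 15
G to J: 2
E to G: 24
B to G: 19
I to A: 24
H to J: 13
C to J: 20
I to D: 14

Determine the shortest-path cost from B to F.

Candidate routes:
B - G - I - C - F: 19+2+6+9 = 36
B - G - J - H - F: 19+2+13+4 = 38
Cheapest is B - G - I - C - F at 36.

36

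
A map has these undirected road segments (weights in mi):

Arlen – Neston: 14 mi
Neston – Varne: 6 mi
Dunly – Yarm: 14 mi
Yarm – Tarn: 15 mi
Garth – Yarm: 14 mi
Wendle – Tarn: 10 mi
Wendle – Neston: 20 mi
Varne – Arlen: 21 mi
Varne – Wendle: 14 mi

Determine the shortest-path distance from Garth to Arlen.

73 mi

Shortest distances from Garth:
Garth: 0
Yarm: 14  (via Garth)
Dunly: 28  (via Yarm)
Tarn: 29  (via Yarm)
Wendle: 39  (via Tarn)
Varne: 53  (via Wendle)
Neston: 59  (via Wendle)
Arlen: 73  (via Neston)
Shortest route: Garth → Yarm → Tarn → Wendle → Neston → Arlen = 73 mi.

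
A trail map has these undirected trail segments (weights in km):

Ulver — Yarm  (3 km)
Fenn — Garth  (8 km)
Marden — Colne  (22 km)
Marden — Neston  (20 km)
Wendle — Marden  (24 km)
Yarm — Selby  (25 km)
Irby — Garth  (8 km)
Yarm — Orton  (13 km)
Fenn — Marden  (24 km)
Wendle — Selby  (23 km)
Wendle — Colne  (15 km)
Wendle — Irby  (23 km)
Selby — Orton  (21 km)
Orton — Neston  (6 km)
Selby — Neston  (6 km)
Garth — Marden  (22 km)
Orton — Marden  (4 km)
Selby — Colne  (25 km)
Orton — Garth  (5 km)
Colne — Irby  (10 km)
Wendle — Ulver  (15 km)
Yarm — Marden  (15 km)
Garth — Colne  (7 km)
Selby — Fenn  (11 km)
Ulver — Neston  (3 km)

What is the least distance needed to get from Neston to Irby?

Enumerating some paths:
Neston - Ulver - Yarm - Orton - Garth - Irby: 3+3+13+5+8 = 32
Neston - Orton - Garth - Colne - Irby: 6+5+7+10 = 28
Neston - Orton - Garth - Irby: 6+5+8 = 19
The minimum is 19 km via Neston - Orton - Garth - Irby.

19 km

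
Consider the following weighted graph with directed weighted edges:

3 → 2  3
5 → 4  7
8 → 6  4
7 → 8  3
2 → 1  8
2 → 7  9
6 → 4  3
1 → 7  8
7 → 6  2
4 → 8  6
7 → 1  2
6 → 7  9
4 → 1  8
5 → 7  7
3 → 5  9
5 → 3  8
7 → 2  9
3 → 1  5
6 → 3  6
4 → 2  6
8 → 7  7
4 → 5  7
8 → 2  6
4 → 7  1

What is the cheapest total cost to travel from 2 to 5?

Shortest distances from 2:
2: 0
1: 8  (via 2)
7: 9  (via 2)
6: 11  (via 7)
8: 12  (via 7)
4: 14  (via 6)
3: 17  (via 6)
5: 21  (via 4)
Shortest route: 2–7–6–4–5 = 21.

21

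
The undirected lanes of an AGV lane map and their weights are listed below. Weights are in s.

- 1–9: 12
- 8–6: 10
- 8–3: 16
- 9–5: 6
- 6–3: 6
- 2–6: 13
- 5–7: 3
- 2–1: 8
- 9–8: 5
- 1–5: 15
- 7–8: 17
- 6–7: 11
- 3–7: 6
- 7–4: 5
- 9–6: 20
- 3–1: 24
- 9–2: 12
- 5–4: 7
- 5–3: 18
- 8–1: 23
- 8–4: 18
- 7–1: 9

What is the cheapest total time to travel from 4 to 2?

Compare a few routes:
4 - 5 - 7 - 1 - 2: 7+3+9+8 = 27
4 - 7 - 1 - 2: 5+9+8 = 22
4 - 5 - 9 - 2: 7+6+12 = 25
4 - 7 - 5 - 9 - 2: 5+3+6+12 = 26
The minimum is 22 s via 4 - 7 - 1 - 2.

22 s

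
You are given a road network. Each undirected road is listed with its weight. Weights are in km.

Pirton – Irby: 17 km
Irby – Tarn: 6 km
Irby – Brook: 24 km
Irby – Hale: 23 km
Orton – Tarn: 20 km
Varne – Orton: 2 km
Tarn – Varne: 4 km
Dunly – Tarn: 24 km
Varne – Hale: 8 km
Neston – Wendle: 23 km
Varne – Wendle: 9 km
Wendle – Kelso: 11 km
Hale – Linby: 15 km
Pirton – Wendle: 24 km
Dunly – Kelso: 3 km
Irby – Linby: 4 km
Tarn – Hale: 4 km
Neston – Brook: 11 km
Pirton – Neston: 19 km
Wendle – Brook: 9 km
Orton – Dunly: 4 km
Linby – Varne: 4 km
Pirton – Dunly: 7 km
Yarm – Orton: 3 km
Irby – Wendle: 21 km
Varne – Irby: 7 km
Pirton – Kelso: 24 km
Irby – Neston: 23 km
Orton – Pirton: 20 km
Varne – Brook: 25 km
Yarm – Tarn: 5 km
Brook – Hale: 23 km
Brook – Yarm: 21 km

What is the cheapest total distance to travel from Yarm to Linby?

Settle nodes by increasing distance from Yarm:
Yarm: 0
Orton: 3  (via Yarm)
Varne: 5  (via Orton)
Tarn: 5  (via Yarm)
Dunly: 7  (via Orton)
Linby: 9  (via Varne)
Shortest route: Yarm → Orton → Varne → Linby = 9 km.

9 km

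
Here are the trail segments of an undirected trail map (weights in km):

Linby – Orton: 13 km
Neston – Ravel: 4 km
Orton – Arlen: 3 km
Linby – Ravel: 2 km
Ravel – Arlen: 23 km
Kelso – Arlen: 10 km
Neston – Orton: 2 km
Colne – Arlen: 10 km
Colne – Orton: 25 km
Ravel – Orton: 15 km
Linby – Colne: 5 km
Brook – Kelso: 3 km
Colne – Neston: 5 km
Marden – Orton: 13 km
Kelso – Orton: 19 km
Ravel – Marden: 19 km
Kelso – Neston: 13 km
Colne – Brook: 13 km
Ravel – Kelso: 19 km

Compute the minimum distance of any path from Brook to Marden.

29 km

Compare a few routes:
Brook–Kelso–Arlen–Orton–Marden: 3+10+3+13 = 29
Brook–Kelso–Neston–Orton–Marden: 3+13+2+13 = 31
Cheapest is Brook–Kelso–Arlen–Orton–Marden at 29 km.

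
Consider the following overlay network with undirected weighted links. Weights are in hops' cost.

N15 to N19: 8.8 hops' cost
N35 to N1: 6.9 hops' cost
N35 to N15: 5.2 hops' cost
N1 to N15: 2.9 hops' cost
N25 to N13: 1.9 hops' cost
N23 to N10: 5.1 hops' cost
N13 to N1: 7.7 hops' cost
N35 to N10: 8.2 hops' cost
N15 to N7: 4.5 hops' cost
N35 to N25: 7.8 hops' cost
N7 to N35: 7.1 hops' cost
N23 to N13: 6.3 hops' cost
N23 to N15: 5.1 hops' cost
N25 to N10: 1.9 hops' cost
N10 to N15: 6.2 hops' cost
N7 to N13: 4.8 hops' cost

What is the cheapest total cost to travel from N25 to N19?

16.9 hops' cost

Compare a few routes:
N25 - N13 - N7 - N15 - N19: 1.9+4.8+4.5+8.8 = 20
N25 - N10 - N15 - N19: 1.9+6.2+8.8 = 16.9
The minimum is 16.9 hops' cost via N25 - N10 - N15 - N19.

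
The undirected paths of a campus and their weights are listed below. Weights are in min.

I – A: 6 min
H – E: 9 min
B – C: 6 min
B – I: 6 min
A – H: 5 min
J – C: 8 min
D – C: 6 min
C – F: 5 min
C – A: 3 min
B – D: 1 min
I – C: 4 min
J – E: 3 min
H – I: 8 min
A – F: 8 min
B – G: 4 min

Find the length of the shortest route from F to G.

Compare a few routes:
F–C–D–B–G: 5+6+1+4 = 16
F–C–B–G: 5+6+4 = 15
F–C–I–B–G: 5+4+6+4 = 19
Cheapest is F–C–B–G at 15 min.

15 min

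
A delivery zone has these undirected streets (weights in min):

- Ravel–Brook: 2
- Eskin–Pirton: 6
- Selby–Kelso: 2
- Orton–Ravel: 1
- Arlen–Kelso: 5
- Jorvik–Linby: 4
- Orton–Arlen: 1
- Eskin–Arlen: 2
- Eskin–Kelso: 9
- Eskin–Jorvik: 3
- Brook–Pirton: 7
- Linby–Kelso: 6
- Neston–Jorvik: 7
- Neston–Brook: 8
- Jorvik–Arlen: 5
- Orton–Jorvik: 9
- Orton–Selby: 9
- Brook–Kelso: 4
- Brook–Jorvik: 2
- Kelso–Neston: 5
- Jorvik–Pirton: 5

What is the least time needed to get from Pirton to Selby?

13 min

Shortest distances from Pirton:
Pirton: 0
Jorvik: 5  (via Pirton)
Eskin: 6  (via Pirton)
Brook: 7  (via Pirton)
Arlen: 8  (via Eskin)
Orton: 9  (via Arlen)
Linby: 9  (via Jorvik)
Ravel: 9  (via Brook)
Kelso: 11  (via Brook)
Neston: 12  (via Jorvik)
Selby: 13  (via Kelso)
Shortest route: Pirton–Brook–Kelso–Selby = 13 min.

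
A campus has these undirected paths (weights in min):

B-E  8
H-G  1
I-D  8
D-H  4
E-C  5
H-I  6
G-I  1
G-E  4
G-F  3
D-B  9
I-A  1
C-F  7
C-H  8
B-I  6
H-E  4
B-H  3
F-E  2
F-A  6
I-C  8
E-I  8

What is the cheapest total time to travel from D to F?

8 min

Shortest distances from D:
D: 0
H: 4  (via D)
G: 5  (via H)
I: 6  (via G)
A: 7  (via I)
B: 7  (via H)
E: 8  (via H)
F: 8  (via G)
Shortest route: D–H–G–F = 8 min.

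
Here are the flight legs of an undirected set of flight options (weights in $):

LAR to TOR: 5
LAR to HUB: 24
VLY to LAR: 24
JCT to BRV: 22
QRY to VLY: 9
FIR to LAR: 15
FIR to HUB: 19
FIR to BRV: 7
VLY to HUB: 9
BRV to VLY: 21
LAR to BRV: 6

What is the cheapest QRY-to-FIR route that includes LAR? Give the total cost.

$46

Shortest QRY→LAR: QRY–VLY–LAR = 33
Best LAR to FIR: LAR–BRV–FIR costing 13
Total via LAR: 33 + 13 = $46.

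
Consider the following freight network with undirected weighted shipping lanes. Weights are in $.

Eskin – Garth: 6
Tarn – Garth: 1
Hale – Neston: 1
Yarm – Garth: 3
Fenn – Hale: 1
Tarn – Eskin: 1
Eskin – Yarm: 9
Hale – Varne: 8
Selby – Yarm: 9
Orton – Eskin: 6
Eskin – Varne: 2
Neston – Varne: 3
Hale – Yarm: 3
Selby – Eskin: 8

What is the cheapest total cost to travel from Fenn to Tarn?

Shortest distances from Fenn:
Fenn: 0
Hale: 1  (via Fenn)
Neston: 2  (via Hale)
Yarm: 4  (via Hale)
Varne: 5  (via Neston)
Eskin: 7  (via Varne)
Garth: 7  (via Yarm)
Tarn: 8  (via Eskin)
Shortest route: Fenn → Hale → Neston → Varne → Eskin → Tarn = $8.

$8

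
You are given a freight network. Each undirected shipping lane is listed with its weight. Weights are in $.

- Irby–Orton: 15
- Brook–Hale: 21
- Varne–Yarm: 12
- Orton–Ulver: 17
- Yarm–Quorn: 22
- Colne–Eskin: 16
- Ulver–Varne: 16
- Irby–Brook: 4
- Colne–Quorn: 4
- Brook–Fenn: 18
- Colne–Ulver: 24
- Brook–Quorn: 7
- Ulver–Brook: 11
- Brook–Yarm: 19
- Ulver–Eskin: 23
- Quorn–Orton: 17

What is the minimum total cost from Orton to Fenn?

$37

Settle nodes by increasing distance from Orton:
Orton: 0
Irby: 15  (via Orton)
Quorn: 17  (via Orton)
Ulver: 17  (via Orton)
Brook: 19  (via Irby)
Colne: 21  (via Quorn)
Varne: 33  (via Ulver)
Eskin: 37  (via Colne)
Fenn: 37  (via Brook)
Shortest route: Orton → Irby → Brook → Fenn = $37.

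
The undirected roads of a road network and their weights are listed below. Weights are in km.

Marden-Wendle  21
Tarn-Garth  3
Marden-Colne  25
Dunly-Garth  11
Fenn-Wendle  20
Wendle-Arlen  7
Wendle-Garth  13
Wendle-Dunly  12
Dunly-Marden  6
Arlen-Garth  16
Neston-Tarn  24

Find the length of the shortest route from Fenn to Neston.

60 km

Settle nodes by increasing distance from Fenn:
Fenn: 0
Wendle: 20  (via Fenn)
Arlen: 27  (via Wendle)
Dunly: 32  (via Wendle)
Garth: 33  (via Wendle)
Tarn: 36  (via Garth)
Marden: 38  (via Dunly)
Neston: 60  (via Tarn)
Shortest route: Fenn–Wendle–Garth–Tarn–Neston = 60 km.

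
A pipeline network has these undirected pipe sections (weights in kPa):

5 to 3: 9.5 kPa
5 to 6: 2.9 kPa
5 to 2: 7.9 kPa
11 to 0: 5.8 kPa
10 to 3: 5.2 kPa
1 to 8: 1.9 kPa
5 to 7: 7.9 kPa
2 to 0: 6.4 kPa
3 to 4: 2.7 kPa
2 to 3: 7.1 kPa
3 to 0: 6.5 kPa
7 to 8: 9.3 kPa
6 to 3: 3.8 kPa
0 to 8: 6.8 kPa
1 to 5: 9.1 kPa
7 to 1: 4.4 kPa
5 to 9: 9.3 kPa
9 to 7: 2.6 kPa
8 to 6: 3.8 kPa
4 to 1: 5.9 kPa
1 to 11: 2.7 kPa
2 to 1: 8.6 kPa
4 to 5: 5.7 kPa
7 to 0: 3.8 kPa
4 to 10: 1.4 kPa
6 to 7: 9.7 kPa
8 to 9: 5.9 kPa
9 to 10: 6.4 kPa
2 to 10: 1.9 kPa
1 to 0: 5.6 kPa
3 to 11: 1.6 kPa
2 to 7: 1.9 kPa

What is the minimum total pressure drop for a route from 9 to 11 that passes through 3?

Best 9 to 3: 9–10–4–3 costing 10.5
Shortest 3→11: 3–11 = 1.6
Total via 3: 10.5 + 1.6 = 12.1 kPa.

12.1 kPa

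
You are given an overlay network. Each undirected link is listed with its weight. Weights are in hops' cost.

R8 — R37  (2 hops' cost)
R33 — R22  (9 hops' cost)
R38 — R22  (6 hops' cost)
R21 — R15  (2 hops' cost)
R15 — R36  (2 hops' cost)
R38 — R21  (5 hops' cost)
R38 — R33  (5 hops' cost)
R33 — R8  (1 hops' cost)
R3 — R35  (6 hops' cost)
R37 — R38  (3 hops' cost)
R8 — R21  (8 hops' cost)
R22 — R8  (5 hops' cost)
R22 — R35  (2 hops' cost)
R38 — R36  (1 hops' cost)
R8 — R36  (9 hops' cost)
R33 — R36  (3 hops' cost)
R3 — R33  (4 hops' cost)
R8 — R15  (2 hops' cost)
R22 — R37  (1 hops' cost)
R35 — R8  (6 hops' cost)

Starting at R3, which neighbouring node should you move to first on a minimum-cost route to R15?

Compare a few routes:
R3 → R33 → R8 → R15: 4+1+2 = 7
R3 → R33 → R36 → R15: 4+3+2 = 9
The minimum is 7 hops' cost via R3 → R33 → R8 → R15.
So from R3 the first move is to R33.

R33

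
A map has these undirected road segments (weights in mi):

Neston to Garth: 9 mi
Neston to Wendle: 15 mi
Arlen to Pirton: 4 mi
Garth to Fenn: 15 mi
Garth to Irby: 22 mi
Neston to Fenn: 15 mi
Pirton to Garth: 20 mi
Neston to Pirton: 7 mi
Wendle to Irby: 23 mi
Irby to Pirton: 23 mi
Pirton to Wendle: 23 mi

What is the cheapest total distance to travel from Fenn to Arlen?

26 mi

Candidate routes:
Fenn–Garth–Neston–Pirton–Arlen: 15+9+7+4 = 35
Fenn–Neston–Pirton–Arlen: 15+7+4 = 26
Fenn–Garth–Pirton–Arlen: 15+20+4 = 39
The minimum is 26 mi via Fenn–Neston–Pirton–Arlen.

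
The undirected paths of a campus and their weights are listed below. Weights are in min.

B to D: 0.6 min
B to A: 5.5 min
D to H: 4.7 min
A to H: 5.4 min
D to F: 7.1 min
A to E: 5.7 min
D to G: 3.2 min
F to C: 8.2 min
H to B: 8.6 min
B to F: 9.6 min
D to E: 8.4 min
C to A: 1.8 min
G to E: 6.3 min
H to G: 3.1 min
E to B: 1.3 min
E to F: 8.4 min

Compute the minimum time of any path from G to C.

Enumerating some paths:
G–D–B–E–A–C: 3.2+0.6+1.3+5.7+1.8 = 12.6
G–H–A–C: 3.1+5.4+1.8 = 10.3
G–E–A–C: 6.3+5.7+1.8 = 13.8
G–D–B–A–C: 3.2+0.6+5.5+1.8 = 11.1
Cheapest is G–H–A–C at 10.3 min.

10.3 min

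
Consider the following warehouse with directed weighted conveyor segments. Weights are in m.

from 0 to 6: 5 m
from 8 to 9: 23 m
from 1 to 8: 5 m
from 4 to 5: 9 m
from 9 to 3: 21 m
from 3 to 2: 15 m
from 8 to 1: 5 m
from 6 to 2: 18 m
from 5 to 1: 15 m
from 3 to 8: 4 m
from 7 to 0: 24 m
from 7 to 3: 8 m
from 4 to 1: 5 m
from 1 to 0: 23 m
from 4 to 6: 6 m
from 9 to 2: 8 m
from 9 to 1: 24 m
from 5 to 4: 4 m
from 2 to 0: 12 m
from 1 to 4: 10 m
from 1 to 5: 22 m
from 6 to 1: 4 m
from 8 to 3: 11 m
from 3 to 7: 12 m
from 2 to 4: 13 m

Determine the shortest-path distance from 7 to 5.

36 m

Running Dijkstra from 7:
7: 0
3: 8  (via 7)
8: 12  (via 3)
1: 17  (via 8)
2: 23  (via 3)
0: 24  (via 7)
4: 27  (via 1)
6: 29  (via 0)
9: 35  (via 8)
5: 36  (via 4)
Shortest route: 7 → 3 → 8 → 1 → 4 → 5 = 36 m.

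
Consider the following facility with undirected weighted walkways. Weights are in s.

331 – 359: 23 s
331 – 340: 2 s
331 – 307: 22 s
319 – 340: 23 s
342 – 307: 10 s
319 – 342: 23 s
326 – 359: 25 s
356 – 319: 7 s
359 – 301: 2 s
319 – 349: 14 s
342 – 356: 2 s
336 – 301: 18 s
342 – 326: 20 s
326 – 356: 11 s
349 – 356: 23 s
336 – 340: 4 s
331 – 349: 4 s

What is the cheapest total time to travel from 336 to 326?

Compare a few routes:
336 → 340 → 331 → 349 → 356 → 326: 4+2+4+23+11 = 44
336 → 340 → 331 → 349 → 319 → 356 → 326: 4+2+4+14+7+11 = 42
336 → 301 → 359 → 326: 18+2+25 = 45
The minimum is 42 s via 336 → 340 → 331 → 349 → 319 → 356 → 326.

42 s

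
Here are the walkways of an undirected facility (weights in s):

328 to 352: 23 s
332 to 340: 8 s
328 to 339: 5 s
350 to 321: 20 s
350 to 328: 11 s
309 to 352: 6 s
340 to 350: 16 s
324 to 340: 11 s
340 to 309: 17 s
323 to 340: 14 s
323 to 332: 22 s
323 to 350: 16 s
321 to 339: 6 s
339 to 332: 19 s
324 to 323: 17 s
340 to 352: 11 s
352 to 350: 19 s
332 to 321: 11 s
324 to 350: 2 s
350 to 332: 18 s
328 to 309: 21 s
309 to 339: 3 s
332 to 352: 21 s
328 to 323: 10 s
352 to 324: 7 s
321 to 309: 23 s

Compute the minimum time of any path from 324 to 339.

16 s

Settle nodes by increasing distance from 324:
324: 0
350: 2  (via 324)
352: 7  (via 324)
340: 11  (via 324)
328: 13  (via 350)
309: 13  (via 352)
339: 16  (via 309)
Shortest route: 324–352–309–339 = 16 s.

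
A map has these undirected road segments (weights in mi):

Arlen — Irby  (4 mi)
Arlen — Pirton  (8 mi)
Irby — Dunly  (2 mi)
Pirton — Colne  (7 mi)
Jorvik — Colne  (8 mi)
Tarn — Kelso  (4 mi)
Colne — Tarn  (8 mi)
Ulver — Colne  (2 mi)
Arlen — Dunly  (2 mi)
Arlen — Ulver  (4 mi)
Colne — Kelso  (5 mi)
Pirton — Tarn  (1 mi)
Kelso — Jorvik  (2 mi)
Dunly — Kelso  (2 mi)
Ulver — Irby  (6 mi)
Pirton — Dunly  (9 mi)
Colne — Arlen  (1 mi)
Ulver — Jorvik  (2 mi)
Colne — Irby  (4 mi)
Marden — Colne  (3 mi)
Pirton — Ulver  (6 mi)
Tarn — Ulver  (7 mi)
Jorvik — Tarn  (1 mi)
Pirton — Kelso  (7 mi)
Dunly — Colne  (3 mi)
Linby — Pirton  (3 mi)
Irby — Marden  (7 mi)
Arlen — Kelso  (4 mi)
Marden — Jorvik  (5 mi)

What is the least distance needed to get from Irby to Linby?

11 mi

Running Dijkstra from Irby:
Irby: 0
Dunly: 2  (via Irby)
Colne: 4  (via Irby)
Arlen: 4  (via Irby)
Kelso: 4  (via Dunly)
Jorvik: 6  (via Kelso)
Ulver: 6  (via Irby)
Marden: 7  (via Irby)
Tarn: 7  (via Jorvik)
Pirton: 8  (via Tarn)
Linby: 11  (via Pirton)
Shortest route: Irby–Dunly–Kelso–Jorvik–Tarn–Pirton–Linby = 11 mi.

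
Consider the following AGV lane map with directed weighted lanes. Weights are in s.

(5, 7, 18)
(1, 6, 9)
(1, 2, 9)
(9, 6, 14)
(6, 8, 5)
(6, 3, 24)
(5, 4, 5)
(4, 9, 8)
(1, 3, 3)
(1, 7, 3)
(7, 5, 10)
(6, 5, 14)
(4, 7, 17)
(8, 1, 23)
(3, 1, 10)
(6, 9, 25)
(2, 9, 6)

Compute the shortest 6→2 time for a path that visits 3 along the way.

43 s

Best 6 to 3: 6 → 3 costing 24
Shortest 3→2: 3 → 1 → 2 = 19
Total via 3: 24 + 19 = 43 s.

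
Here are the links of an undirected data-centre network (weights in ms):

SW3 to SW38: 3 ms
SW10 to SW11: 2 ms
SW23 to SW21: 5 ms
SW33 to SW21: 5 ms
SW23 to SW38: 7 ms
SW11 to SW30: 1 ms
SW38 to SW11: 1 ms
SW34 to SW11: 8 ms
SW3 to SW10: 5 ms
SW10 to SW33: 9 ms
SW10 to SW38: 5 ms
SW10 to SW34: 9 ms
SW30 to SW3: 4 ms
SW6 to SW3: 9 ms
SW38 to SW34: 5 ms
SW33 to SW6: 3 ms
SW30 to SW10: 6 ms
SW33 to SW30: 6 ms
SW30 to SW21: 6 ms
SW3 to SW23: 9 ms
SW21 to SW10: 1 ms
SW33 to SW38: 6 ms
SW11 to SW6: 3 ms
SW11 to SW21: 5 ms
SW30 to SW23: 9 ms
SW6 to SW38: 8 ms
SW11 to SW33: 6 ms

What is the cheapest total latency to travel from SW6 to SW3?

7 ms

Candidate routes:
SW6 - SW11 - SW38 - SW3: 3+1+3 = 7
SW6 - SW11 - SW30 - SW3: 3+1+4 = 8
Cheapest is SW6 - SW11 - SW38 - SW3 at 7 ms.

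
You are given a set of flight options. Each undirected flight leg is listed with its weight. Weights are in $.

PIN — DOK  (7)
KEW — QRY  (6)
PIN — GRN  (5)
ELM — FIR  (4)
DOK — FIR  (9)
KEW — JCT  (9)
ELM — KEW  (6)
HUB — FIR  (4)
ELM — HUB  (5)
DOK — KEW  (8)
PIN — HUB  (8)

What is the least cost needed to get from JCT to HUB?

Settle nodes by increasing distance from JCT:
JCT: 0
KEW: 9  (via JCT)
ELM: 15  (via KEW)
QRY: 15  (via KEW)
DOK: 17  (via KEW)
FIR: 19  (via ELM)
HUB: 20  (via ELM)
Shortest route: JCT → KEW → ELM → HUB = $20.

$20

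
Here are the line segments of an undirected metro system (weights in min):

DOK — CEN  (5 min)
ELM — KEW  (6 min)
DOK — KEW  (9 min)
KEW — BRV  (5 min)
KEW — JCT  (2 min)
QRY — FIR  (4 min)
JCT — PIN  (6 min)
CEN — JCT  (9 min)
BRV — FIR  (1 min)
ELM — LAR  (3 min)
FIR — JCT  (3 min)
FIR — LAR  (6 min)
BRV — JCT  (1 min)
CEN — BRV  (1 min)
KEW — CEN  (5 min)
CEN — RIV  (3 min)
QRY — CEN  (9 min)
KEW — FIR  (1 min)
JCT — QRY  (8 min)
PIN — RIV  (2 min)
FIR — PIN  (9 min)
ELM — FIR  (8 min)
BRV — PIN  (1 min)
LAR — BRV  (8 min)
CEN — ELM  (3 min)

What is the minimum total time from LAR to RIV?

9 min

Running Dijkstra from LAR:
LAR: 0
ELM: 3  (via LAR)
CEN: 6  (via ELM)
FIR: 6  (via LAR)
KEW: 7  (via FIR)
BRV: 7  (via CEN)
PIN: 8  (via BRV)
JCT: 8  (via BRV)
RIV: 9  (via CEN)
Shortest route: LAR–ELM–CEN–RIV = 9 min.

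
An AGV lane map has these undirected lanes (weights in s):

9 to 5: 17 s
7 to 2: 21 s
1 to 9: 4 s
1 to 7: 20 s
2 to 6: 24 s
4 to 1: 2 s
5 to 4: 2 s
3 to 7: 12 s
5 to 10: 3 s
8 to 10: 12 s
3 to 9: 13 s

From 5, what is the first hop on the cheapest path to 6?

Enumerating some paths:
5–9–1–7–2–6: 17+4+20+21+24 = 86
5–4–1–7–2–6: 2+2+20+21+24 = 69
5–4–1–9–3–7–2–6: 2+2+4+13+12+21+24 = 78
Cheapest is 5–4–1–7–2–6 at 69 s.
So from 5 the first move is to 4.

4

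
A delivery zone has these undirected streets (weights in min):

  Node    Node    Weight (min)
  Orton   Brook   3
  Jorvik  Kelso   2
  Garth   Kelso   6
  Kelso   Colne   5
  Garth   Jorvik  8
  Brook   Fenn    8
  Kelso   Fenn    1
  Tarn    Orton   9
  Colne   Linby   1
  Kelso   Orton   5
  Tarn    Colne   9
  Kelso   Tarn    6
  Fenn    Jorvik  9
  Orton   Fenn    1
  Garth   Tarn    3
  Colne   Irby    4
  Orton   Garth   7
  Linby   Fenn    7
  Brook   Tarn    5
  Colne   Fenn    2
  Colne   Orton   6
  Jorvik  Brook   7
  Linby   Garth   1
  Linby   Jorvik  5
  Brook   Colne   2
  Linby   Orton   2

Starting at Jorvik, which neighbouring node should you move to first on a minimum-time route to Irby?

Compare a few routes:
Jorvik → Kelso → Colne → Irby: 2+5+4 = 11
Jorvik → Kelso → Fenn → Colne → Irby: 2+1+2+4 = 9
Jorvik → Linby → Colne → Irby: 5+1+4 = 10
Jorvik → Kelso → Fenn → Orton → Linby → Colne → Irby: 2+1+1+2+1+4 = 11
The minimum is 9 min via Jorvik → Kelso → Fenn → Colne → Irby.
So from Jorvik the first move is to Kelso.

Kelso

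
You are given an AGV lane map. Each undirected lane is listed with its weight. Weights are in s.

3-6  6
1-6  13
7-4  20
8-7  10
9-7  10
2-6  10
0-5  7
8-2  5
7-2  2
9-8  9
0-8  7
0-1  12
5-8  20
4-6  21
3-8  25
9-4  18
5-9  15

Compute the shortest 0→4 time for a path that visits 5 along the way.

40 s

Shortest 0→5: 0–5 = 7
Shortest 5→4: 5–9–4 = 33
Total via 5: 7 + 33 = 40 s.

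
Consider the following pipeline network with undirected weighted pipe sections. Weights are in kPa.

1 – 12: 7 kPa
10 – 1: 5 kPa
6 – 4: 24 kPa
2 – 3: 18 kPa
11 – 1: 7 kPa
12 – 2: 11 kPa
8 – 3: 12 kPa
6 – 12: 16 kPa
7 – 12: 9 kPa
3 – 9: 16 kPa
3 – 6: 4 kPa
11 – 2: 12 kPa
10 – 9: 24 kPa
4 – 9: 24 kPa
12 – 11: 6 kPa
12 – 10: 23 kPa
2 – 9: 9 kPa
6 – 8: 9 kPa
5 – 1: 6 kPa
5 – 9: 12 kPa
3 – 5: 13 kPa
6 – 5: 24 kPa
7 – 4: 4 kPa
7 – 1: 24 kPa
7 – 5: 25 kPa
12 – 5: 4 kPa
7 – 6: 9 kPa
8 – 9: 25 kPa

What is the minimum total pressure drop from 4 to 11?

Enumerating some paths:
4 → 7 → 12 → 11: 4+9+6 = 19
4 → 7 → 12 → 5 → 1 → 11: 4+9+4+6+7 = 30
4 → 7 → 12 → 1 → 11: 4+9+7+7 = 27
4 → 7 → 1 → 11: 4+24+7 = 35
The minimum is 19 kPa via 4 → 7 → 12 → 11.

19 kPa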